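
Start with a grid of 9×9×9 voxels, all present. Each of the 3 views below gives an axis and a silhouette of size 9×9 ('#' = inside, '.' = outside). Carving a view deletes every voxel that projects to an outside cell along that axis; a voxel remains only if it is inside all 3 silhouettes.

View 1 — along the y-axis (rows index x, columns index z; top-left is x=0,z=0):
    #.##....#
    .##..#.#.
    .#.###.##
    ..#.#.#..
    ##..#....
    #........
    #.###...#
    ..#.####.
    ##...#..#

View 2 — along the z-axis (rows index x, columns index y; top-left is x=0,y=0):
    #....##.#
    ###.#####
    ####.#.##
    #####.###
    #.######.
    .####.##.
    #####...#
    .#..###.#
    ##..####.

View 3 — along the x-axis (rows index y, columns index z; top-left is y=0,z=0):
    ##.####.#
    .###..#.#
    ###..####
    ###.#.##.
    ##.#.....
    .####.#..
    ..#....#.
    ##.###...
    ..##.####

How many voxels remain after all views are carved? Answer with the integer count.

initial block: 9^3 = 729
after view 1 [y-axis, 35 of 81 cells solid] → remaining = 315
after view 2 [z-axis, 57 of 81 cells solid] → remaining = 220
after view 3 [x-axis, 46 of 81 cells solid] → remaining = 126

126 voxels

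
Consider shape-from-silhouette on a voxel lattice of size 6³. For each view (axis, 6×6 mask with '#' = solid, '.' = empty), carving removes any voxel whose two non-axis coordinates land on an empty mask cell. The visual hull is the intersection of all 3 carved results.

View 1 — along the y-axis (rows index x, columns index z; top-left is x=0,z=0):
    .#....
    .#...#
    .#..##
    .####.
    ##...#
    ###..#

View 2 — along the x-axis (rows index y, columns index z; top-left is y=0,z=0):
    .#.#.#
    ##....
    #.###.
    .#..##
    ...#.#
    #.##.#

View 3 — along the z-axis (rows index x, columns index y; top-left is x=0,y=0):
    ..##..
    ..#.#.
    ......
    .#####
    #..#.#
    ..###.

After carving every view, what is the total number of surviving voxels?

before carving: 216 voxels (6×6×6)
[1] y-view keeps 17 columns → grid now 102
[2] x-view keeps 18 columns → grid now 52
[3] z-view keeps 15 columns → grid now 22

voxel count = 22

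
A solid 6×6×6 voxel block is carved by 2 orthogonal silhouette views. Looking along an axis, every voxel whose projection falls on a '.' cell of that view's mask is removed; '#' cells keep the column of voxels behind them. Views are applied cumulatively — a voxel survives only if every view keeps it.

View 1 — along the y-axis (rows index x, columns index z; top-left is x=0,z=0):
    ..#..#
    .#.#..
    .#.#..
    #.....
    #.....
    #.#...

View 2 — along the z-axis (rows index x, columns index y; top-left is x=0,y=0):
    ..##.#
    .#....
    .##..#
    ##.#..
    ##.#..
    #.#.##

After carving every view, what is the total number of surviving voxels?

remaining voxels: 28

before carving: 216 voxels (6×6×6)
V1 y: intersect with XZ mask (10 set) -- 60 left
V2 z: intersect with XY mask (17 set) -- 28 left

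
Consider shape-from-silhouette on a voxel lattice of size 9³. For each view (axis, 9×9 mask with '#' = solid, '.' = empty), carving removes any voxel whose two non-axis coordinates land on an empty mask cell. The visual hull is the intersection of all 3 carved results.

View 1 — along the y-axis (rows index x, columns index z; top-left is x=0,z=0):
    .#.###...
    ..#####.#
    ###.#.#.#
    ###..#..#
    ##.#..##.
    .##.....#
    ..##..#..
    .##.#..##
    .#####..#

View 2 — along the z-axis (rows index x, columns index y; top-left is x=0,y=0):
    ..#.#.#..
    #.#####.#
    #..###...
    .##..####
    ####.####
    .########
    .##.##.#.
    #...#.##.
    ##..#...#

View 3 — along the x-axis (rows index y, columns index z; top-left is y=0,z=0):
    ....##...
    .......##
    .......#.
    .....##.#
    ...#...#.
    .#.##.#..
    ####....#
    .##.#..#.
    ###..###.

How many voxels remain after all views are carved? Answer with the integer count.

before carving: 729 voxels (9×9×9)
after view 1 [y-axis, 43 of 81 cells solid] → remaining = 387
after view 2 [z-axis, 49 of 81 cells solid] → remaining = 231
after view 3 [x-axis, 29 of 81 cells solid] → remaining = 81

|visual hull| = 81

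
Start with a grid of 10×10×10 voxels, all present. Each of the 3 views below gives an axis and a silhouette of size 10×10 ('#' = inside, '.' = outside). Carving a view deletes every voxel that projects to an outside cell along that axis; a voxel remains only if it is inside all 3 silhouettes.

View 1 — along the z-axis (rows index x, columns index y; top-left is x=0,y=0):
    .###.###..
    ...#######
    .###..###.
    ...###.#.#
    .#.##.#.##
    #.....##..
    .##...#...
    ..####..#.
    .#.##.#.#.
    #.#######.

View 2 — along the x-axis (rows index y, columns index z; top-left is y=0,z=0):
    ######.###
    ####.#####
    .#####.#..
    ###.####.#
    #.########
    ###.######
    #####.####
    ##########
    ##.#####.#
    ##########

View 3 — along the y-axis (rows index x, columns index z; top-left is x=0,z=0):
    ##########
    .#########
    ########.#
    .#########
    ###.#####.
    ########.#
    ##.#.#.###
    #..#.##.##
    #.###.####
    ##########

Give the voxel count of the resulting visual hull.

before carving: 1000 voxels (10×10×10)
step 1: project along z, AND mask (54/100) → |grid| = 540
step 2: project along x, AND mask (87/100) → |grid| = 466
step 3: project along y, AND mask (85/100) → |grid| = 404

404 voxels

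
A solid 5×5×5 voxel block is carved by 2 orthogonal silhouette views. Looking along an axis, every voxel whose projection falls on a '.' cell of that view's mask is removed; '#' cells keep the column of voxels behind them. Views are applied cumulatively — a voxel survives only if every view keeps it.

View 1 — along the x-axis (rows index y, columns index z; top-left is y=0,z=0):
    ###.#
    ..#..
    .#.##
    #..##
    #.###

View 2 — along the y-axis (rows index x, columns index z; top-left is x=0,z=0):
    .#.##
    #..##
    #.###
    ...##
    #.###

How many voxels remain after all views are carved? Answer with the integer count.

start: 5×5×5 = 125 voxels
[1] x-view keeps 15 columns → grid now 75
[2] y-view keeps 16 columns → grid now 52

|visual hull| = 52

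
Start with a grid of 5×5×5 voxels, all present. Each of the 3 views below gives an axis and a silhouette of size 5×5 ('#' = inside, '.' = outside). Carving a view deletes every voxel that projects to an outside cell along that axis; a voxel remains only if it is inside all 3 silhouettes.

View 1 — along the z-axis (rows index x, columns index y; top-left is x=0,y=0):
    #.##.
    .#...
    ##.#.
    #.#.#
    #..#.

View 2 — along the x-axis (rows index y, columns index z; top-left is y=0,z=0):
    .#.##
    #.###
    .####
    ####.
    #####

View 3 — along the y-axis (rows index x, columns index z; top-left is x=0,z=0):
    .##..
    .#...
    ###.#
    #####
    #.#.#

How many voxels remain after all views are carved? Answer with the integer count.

before carving: 125 voxels (5×5×5)
[1] z-view keeps 12 columns → grid now 60
[2] x-view keeps 20 columns → grid now 45
[3] y-view keeps 15 columns → grid now 28

28 voxels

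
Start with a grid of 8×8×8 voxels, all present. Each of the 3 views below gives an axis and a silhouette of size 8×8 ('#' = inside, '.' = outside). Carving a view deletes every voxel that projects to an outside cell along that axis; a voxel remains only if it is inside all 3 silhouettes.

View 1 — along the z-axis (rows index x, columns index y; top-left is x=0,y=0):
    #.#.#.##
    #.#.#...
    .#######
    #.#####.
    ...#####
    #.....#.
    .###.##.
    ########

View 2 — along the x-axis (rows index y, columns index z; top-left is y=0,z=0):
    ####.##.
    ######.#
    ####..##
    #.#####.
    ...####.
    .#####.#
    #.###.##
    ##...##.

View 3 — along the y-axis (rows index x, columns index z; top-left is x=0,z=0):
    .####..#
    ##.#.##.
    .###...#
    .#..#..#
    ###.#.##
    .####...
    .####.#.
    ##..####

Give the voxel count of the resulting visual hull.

remaining voxels: 131

before carving: 512 voxels (8×8×8)
after view 1 [z-axis, 41 of 64 cells solid] → remaining = 328
after view 2 [x-axis, 45 of 64 cells solid] → remaining = 229
after view 3 [y-axis, 38 of 64 cells solid] → remaining = 131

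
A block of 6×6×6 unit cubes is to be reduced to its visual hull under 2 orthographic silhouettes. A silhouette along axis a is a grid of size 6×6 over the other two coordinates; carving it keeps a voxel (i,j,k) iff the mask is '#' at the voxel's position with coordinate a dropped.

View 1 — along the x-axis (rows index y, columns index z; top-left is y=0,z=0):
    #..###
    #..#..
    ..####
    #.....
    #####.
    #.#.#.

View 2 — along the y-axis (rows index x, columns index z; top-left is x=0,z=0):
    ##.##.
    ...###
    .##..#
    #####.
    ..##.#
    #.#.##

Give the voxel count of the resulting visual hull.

voxel count = 70

start: 6×6×6 = 216 voxels
[1] x-view keeps 19 columns → grid now 114
[2] y-view keeps 22 columns → grid now 70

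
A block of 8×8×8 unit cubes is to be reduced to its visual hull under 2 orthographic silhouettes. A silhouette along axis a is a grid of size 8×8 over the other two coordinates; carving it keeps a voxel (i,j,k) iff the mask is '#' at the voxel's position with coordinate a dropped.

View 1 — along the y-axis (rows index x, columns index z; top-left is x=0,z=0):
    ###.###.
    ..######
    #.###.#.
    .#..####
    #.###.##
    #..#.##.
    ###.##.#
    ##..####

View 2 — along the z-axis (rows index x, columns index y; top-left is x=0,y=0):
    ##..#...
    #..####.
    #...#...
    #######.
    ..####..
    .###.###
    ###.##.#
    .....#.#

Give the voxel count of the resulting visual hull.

start: 8×8×8 = 512 voxels
step 1: project along y, AND mask (44/64) → |grid| = 352
step 2: project along z, AND mask (35/64) → |grid| = 189

189 voxels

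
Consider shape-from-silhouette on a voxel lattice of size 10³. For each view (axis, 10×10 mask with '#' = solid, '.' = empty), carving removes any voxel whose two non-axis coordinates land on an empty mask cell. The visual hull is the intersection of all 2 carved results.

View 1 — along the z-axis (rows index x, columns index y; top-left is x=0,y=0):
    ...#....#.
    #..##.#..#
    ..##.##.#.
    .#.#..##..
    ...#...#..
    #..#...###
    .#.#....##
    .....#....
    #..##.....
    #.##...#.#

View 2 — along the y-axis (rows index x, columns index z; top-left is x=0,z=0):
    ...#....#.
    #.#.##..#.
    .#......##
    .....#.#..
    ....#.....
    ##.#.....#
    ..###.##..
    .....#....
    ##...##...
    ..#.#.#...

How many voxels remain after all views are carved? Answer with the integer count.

start: 10×10×10 = 1000 voxels
[1] z-view keeps 36 columns → grid now 360
[2] y-view keeps 30 columns → grid now 122

122 voxels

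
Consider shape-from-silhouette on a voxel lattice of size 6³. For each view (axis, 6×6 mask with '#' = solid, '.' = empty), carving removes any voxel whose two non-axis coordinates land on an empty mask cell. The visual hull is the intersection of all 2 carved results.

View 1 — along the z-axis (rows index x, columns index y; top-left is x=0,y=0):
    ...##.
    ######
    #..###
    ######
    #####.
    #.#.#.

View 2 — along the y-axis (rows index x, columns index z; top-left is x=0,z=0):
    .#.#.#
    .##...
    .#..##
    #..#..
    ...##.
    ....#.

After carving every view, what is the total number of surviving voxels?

voxel count = 55

initial block: 6^3 = 216
after view 1 [z-axis, 26 of 36 cells solid] → remaining = 156
after view 2 [y-axis, 13 of 36 cells solid] → remaining = 55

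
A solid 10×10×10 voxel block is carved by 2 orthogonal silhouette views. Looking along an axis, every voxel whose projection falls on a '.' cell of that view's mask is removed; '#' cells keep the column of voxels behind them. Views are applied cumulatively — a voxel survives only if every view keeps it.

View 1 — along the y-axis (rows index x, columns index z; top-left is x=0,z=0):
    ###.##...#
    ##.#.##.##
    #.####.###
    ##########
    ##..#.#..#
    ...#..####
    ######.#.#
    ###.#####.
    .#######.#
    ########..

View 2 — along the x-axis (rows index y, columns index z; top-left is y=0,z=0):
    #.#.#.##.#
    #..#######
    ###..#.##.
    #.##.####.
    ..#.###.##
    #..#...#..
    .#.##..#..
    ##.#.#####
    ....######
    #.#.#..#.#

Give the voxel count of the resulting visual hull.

initial block: 10^3 = 1000
after view 1 [y-axis, 73 of 100 cells solid] → remaining = 730
after view 2 [x-axis, 59 of 100 cells solid] → remaining = 429

429 voxels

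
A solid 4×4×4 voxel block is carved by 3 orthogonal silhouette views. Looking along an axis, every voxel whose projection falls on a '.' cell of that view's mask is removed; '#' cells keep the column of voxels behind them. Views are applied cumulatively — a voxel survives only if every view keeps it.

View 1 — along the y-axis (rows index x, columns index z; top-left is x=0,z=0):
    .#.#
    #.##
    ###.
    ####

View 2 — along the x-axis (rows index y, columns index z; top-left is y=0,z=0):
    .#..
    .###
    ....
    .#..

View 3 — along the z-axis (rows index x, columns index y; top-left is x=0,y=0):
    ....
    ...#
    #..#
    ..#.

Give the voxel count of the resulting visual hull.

remaining voxels: 2

full grid |V| = 64
carve view 1 (along y, XZ-mask fill 12/16): 48 voxels remain
carve view 2 (along x, YZ-mask fill 5/16): 15 voxels remain
carve view 3 (along z, XY-mask fill 4/16): 2 voxels remain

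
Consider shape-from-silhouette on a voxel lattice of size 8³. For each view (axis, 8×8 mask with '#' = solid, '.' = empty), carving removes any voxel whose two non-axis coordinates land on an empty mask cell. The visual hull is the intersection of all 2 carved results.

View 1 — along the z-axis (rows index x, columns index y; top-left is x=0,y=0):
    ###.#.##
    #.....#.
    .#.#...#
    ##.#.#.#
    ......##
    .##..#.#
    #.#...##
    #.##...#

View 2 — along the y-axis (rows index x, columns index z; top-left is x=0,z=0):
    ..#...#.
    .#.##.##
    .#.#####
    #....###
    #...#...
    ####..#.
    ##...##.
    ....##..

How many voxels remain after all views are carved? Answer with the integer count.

|visual hull| = 108

start: 8×8×8 = 512 voxels
step 1: project along z, AND mask (30/64) → |grid| = 240
step 2: project along y, AND mask (30/64) → |grid| = 108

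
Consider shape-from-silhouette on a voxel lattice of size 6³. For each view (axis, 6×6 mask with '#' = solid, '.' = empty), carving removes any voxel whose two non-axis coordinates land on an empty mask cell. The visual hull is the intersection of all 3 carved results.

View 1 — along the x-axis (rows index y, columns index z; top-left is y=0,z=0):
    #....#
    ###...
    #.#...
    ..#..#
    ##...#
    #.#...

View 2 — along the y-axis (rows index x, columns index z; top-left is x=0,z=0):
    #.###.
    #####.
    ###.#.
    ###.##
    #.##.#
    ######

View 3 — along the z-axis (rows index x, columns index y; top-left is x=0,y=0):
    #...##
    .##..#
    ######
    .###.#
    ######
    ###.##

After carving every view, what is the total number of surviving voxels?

full grid |V| = 216
after view 1 [x-axis, 14 of 36 cells solid] → remaining = 84
after view 2 [y-axis, 28 of 36 cells solid] → remaining = 71
after view 3 [z-axis, 27 of 36 cells solid] → remaining = 55

voxel count = 55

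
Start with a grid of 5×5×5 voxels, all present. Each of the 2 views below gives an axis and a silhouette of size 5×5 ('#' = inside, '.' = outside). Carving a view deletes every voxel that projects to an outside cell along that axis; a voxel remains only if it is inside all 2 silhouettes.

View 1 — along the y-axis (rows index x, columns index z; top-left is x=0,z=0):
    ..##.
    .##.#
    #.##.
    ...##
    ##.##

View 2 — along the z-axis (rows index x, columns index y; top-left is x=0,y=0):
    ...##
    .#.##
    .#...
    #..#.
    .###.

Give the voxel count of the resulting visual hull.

initial block: 5^3 = 125
  1. axis=1 (XZ plane), |mask|=14  ⇒  voxels=70
  2. axis=2 (XY plane), |mask|=11  ⇒  voxels=32

voxel count = 32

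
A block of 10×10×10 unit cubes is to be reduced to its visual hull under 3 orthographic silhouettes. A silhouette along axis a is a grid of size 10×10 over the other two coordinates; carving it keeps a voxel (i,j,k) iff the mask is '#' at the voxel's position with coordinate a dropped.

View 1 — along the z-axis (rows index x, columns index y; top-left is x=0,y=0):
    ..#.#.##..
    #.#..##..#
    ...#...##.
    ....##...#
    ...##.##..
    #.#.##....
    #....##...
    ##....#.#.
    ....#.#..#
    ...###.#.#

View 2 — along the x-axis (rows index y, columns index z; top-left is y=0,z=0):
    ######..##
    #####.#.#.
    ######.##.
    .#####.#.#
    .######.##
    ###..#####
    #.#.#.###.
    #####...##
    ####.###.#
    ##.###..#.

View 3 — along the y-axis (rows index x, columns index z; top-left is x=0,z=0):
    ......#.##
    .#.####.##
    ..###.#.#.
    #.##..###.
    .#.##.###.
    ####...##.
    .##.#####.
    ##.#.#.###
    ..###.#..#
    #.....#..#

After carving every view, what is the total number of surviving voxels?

voxel count = 145

initial block: 10^3 = 1000
  1. axis=2 (XY plane), |mask|=38  ⇒  voxels=380
  2. axis=0 (YZ plane), |mask|=73  ⇒  voxels=276
  3. axis=1 (XZ plane), |mask|=55  ⇒  voxels=145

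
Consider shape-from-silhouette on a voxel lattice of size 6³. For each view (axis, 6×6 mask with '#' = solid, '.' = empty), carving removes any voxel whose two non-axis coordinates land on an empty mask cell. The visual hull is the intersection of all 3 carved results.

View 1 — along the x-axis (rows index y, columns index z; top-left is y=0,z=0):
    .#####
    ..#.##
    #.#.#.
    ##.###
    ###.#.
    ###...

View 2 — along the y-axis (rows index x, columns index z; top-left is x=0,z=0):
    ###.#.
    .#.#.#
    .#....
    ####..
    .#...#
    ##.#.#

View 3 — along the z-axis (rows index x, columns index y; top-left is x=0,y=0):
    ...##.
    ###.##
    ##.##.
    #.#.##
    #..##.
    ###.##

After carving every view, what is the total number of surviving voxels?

remaining voxels: 41

full grid |V| = 216
after view 1 [x-axis, 23 of 36 cells solid] → remaining = 138
after view 2 [y-axis, 18 of 36 cells solid] → remaining = 66
after view 3 [z-axis, 23 of 36 cells solid] → remaining = 41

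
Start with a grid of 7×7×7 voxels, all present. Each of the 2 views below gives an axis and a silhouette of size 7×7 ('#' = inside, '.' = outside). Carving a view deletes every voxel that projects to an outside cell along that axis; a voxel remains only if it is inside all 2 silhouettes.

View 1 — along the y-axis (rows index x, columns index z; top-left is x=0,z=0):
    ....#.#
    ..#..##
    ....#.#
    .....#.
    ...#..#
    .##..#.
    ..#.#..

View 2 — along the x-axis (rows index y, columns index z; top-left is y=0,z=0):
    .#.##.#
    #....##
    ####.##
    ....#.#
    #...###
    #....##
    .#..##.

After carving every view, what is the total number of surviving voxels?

59 voxels

before carving: 343 voxels (7×7×7)
step 1: project along y, AND mask (15/49) → |grid| = 105
step 2: project along x, AND mask (25/49) → |grid| = 59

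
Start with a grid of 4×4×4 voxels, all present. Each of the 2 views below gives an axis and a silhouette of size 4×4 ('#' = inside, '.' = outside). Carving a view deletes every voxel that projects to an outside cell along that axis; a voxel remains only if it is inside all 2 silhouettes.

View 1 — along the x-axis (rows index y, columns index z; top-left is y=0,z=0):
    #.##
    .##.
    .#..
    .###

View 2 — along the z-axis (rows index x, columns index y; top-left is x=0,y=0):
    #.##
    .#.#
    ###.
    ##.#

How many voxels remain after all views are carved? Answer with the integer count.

full grid |V| = 64
carve view 1 (along x, YZ-mask fill 9/16): 36 voxels remain
carve view 2 (along z, XY-mask fill 11/16): 26 voxels remain

26 voxels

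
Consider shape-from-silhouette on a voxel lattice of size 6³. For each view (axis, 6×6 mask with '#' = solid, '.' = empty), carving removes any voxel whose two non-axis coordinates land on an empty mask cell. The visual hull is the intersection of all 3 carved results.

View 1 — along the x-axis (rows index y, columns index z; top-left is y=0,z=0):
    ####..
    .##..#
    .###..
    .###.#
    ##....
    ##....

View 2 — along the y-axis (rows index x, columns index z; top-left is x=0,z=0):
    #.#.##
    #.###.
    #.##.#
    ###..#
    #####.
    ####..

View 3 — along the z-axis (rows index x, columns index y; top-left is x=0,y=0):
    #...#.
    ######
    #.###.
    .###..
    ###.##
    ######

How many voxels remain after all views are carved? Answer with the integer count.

full grid |V| = 216
after view 1 [x-axis, 18 of 36 cells solid] → remaining = 108
after view 2 [y-axis, 25 of 36 cells solid] → remaining = 78
after view 3 [z-axis, 26 of 36 cells solid] → remaining = 59

voxel count = 59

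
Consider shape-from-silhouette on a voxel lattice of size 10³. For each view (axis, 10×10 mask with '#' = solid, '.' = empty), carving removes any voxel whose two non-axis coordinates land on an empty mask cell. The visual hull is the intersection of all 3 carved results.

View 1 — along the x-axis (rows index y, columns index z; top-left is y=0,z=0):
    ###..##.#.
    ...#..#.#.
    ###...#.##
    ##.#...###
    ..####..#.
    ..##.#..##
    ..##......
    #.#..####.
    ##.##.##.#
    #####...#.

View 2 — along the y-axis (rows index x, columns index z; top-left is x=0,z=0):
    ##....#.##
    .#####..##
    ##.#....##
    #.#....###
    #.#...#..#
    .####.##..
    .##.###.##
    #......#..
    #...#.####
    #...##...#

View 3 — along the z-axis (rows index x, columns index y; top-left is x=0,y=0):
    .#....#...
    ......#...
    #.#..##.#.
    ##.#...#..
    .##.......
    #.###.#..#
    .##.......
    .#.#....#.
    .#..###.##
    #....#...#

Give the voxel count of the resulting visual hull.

initial block: 10^3 = 1000
after view 1 [x-axis, 52 of 100 cells solid] → remaining = 520
after view 2 [y-axis, 51 of 100 cells solid] → remaining = 267
after view 3 [z-axis, 34 of 100 cells solid] → remaining = 85

|visual hull| = 85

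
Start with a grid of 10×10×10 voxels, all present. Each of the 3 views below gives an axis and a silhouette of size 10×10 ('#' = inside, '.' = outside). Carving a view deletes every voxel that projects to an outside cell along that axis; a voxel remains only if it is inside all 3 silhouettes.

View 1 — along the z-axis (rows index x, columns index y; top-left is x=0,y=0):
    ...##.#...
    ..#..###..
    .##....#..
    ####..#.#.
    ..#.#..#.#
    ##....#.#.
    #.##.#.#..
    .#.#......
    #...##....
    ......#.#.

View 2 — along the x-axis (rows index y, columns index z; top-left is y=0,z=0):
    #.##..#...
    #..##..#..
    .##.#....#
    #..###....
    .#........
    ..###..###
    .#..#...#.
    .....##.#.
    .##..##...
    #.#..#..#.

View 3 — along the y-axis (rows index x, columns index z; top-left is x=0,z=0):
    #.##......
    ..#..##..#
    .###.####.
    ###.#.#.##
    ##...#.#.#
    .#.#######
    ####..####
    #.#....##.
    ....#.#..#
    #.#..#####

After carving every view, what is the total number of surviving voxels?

75 voxels

initial block: 10^3 = 1000
step 1: project along z, AND mask (36/100) → |grid| = 360
step 2: project along x, AND mask (37/100) → |grid| = 132
step 3: project along y, AND mask (56/100) → |grid| = 75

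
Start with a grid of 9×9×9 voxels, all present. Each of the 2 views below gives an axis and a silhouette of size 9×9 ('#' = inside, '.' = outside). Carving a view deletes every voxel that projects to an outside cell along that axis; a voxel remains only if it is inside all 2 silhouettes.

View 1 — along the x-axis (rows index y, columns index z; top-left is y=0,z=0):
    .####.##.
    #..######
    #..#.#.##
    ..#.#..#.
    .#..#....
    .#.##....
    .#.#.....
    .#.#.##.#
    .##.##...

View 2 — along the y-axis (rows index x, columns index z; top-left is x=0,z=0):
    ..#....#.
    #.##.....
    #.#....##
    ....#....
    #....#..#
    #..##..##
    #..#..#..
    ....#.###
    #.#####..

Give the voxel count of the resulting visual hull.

full grid |V| = 729
carve view 1 (along x, YZ-mask fill 37/81): 333 voxels remain
carve view 2 (along y, XZ-mask fill 31/81): 117 voxels remain

remaining voxels: 117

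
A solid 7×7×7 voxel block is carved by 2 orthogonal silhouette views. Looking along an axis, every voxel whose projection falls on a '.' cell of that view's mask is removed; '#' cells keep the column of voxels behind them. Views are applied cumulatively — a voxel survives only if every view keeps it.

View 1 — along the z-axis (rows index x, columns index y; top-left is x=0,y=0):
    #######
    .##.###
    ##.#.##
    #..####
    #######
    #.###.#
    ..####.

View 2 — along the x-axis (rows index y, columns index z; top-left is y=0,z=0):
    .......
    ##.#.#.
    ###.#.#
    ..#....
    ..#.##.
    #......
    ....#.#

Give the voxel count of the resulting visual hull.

full grid |V| = 343
after view 1 [z-axis, 38 of 49 cells solid] → remaining = 266
after view 2 [x-axis, 16 of 49 cells solid] → remaining = 83

remaining voxels: 83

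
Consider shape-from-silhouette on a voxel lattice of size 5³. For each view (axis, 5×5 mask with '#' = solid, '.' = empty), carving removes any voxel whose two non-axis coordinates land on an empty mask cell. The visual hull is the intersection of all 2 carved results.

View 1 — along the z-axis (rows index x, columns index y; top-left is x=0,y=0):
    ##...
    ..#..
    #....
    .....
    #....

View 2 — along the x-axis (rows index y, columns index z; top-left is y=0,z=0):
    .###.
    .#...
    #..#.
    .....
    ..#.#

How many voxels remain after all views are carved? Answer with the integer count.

full grid |V| = 125
step 1: project along z, AND mask (5/25) → |grid| = 25
step 2: project along x, AND mask (8/25) → |grid| = 12

|visual hull| = 12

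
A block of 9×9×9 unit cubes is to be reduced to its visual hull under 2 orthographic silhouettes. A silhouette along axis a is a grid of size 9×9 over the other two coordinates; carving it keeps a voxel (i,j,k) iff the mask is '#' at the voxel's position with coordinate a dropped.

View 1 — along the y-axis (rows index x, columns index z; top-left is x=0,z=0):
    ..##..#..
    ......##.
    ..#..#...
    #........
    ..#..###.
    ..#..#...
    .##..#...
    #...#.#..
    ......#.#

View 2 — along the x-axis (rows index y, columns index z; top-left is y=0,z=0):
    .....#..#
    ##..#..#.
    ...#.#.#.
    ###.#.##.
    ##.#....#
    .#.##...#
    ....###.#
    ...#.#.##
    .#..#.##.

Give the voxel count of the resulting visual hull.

|visual hull| = 71

start: 9×9×9 = 729 voxels
step 1: project along y, AND mask (22/81) → |grid| = 198
step 2: project along x, AND mask (35/81) → |grid| = 71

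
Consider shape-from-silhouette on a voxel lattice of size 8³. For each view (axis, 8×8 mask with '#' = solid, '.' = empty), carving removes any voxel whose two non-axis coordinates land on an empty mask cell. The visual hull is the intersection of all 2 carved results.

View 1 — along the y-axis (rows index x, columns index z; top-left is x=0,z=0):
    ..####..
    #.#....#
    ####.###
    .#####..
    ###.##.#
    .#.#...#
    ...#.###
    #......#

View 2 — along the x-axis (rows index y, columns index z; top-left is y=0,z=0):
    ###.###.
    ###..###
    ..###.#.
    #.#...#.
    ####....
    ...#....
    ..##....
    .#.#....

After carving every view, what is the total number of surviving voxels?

remaining voxels: 117

before carving: 512 voxels (8×8×8)
carve view 1 (along y, XZ-mask fill 34/64): 272 voxels remain
carve view 2 (along x, YZ-mask fill 28/64): 117 voxels remain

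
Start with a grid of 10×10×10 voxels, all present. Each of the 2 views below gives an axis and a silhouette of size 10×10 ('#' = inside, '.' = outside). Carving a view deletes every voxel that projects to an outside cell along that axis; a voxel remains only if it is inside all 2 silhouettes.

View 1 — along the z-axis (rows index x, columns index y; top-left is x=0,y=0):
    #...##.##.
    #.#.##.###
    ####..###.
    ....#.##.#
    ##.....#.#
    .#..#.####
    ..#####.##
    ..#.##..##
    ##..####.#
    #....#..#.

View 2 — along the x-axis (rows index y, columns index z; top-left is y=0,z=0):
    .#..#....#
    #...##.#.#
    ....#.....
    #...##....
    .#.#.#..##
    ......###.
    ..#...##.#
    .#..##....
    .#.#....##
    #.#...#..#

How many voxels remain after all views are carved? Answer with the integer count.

full grid |V| = 1000
carve view 1 (along z, XY-mask fill 55/100): 550 voxels remain
carve view 2 (along x, YZ-mask fill 35/100): 198 voxels remain

remaining voxels: 198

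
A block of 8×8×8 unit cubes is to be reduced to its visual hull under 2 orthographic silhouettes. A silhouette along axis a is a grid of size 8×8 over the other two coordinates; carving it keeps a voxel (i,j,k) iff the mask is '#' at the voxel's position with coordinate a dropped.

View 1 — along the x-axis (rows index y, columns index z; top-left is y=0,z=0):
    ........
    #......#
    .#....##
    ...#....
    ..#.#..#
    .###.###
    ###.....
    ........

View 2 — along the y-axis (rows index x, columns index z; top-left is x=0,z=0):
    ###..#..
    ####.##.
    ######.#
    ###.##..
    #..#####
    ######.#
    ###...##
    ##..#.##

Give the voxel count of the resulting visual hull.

initial block: 8^3 = 512
carve view 1 (along x, YZ-mask fill 18/64): 144 voxels remain
carve view 2 (along y, XZ-mask fill 45/64): 102 voxels remain

remaining voxels: 102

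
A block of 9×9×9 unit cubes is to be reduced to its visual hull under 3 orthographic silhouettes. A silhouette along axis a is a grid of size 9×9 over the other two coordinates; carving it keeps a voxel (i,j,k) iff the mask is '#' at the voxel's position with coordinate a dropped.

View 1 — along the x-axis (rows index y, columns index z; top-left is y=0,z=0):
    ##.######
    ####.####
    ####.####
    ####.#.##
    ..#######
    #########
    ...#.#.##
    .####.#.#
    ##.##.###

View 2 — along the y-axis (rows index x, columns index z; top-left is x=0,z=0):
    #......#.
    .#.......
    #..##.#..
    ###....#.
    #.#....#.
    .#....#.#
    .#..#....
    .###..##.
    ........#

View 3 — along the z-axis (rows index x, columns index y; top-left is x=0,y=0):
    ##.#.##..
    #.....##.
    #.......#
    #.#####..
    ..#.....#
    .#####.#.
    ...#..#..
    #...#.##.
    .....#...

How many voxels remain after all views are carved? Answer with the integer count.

full grid |V| = 729
after view 1 [x-axis, 64 of 81 cells solid] → remaining = 576
after view 2 [y-axis, 25 of 81 cells solid] → remaining = 176
after view 3 [z-axis, 31 of 81 cells solid] → remaining = 74

voxel count = 74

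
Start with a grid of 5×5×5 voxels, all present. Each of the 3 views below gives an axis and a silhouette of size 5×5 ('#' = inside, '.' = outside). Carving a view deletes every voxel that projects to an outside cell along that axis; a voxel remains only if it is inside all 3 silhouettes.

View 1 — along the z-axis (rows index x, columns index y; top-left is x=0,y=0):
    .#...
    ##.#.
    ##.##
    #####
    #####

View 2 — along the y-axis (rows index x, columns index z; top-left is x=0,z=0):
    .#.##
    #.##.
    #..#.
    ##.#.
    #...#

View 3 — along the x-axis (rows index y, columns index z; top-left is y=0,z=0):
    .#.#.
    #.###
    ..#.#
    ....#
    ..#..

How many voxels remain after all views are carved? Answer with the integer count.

voxel count = 17

before carving: 125 voxels (5×5×5)
step 1: project along z, AND mask (18/25) → |grid| = 90
step 2: project along y, AND mask (13/25) → |grid| = 45
step 3: project along x, AND mask (10/25) → |grid| = 17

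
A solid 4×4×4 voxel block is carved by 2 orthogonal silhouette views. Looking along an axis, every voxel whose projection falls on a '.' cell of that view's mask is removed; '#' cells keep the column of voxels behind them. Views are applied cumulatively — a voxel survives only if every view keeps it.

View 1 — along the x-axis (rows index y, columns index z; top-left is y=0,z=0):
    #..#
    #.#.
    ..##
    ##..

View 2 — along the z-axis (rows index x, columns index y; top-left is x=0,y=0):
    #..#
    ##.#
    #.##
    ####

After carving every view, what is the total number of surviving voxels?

initial block: 4^3 = 64
[1] x-view keeps 8 columns → grid now 32
[2] z-view keeps 12 columns → grid now 24

|visual hull| = 24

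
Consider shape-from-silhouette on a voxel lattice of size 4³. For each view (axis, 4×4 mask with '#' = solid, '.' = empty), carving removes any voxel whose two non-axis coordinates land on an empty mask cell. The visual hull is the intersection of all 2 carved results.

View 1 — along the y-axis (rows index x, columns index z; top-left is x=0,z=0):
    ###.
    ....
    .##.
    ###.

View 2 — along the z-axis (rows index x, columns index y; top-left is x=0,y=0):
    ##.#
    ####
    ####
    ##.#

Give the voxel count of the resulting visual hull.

voxel count = 26

initial block: 4^3 = 64
step 1: project along y, AND mask (8/16) → |grid| = 32
step 2: project along z, AND mask (14/16) → |grid| = 26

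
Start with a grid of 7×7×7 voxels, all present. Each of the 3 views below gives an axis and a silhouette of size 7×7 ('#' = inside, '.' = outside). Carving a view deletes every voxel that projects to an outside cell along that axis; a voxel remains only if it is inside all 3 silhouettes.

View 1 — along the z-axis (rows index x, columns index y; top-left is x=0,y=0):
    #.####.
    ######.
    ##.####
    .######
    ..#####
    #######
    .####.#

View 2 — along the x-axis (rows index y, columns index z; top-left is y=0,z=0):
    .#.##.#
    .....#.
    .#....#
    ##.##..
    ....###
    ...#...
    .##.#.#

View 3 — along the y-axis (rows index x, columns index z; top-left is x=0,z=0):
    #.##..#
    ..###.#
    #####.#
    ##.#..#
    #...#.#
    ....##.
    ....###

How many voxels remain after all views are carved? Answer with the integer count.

full grid |V| = 343
[1] z-view keeps 40 columns → grid now 280
[2] x-view keeps 19 columns → grid now 108
[3] y-view keeps 26 columns → grid now 61

voxel count = 61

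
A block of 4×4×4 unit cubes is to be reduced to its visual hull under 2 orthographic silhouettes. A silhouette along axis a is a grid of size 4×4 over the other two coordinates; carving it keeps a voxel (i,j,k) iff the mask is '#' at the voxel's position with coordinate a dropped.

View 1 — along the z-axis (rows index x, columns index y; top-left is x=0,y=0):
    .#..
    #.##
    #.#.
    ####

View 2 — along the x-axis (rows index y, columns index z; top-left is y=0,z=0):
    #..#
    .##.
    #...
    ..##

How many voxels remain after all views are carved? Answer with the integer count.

initial block: 4^3 = 64
after view 1 [z-axis, 10 of 16 cells solid] → remaining = 40
after view 2 [x-axis, 7 of 16 cells solid] → remaining = 17

17 voxels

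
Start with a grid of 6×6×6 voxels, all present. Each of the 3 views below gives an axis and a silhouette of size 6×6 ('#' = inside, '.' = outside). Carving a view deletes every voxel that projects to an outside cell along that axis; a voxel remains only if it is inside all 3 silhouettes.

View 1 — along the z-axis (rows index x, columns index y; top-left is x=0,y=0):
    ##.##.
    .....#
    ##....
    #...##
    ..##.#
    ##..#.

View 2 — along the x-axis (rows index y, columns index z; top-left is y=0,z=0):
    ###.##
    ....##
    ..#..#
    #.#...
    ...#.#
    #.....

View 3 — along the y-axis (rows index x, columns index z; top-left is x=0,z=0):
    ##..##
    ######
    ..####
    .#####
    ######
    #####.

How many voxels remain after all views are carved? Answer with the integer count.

full grid |V| = 216
  1. axis=2 (XY plane), |mask|=16  ⇒  voxels=96
  2. axis=0 (YZ plane), |mask|=14  ⇒  voxels=41
  3. axis=1 (XZ plane), |mask|=30  ⇒  voxels=31

remaining voxels: 31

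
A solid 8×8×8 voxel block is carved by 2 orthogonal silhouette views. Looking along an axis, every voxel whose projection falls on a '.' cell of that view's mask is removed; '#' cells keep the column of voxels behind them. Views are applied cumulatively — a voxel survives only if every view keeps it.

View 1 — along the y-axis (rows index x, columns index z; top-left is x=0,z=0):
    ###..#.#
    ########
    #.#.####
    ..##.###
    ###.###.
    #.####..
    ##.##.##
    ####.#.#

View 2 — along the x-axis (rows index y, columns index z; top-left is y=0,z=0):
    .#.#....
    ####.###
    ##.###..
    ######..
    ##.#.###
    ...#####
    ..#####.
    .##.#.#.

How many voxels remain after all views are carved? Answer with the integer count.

full grid |V| = 512
after view 1 [y-axis, 47 of 64 cells solid] → remaining = 376
after view 2 [x-axis, 40 of 64 cells solid] → remaining = 231

231 voxels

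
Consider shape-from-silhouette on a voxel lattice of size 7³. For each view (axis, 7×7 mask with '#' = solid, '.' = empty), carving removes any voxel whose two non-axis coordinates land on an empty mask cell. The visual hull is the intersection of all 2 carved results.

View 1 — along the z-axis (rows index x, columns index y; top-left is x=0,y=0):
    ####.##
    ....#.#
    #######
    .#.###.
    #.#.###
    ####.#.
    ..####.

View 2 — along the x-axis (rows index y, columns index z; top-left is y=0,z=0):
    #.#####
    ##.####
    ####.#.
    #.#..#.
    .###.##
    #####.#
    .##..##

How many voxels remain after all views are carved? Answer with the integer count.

full grid |V| = 343
step 1: project along z, AND mask (33/49) → |grid| = 231
step 2: project along x, AND mask (35/49) → |grid| = 165

remaining voxels: 165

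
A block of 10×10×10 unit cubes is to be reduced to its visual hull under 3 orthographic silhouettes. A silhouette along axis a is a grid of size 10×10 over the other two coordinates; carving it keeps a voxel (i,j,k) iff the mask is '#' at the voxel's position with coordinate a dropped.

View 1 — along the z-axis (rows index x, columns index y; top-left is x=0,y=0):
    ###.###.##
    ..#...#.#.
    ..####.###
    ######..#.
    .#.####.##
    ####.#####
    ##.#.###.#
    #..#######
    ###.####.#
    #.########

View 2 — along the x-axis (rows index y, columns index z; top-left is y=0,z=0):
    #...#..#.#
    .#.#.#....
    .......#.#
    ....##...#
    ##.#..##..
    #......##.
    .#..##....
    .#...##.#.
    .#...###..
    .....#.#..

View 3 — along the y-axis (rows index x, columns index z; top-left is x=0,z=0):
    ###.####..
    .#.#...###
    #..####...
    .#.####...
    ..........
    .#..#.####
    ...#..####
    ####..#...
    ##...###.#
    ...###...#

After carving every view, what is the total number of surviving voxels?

120 voxels

start: 10×10×10 = 1000 voxels
V1 z: intersect with XY mask (73 set) -- 730 left
V2 x: intersect with YZ mask (33 set) -- 239 left
V3 y: intersect with XZ mask (48 set) -- 120 left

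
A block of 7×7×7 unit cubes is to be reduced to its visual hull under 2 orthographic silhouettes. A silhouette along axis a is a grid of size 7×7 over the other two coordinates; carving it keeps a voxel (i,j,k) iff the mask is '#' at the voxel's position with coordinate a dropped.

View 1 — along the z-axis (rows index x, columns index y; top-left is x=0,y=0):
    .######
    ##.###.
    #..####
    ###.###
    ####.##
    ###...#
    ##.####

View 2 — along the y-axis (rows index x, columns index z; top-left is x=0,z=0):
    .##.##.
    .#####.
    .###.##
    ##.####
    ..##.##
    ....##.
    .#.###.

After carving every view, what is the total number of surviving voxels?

166 voxels

before carving: 343 voxels (7×7×7)
[1] z-view keeps 38 columns → grid now 266
[2] y-view keeps 30 columns → grid now 166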